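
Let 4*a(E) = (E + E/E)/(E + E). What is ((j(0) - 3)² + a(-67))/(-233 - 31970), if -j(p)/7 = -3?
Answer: -86865/8630404 ≈ -0.010065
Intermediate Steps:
j(p) = 21 (j(p) = -7*(-3) = 21)
a(E) = (1 + E)/(8*E) (a(E) = ((E + E/E)/(E + E))/4 = ((E + 1)/((2*E)))/4 = ((1 + E)*(1/(2*E)))/4 = ((1 + E)/(2*E))/4 = (1 + E)/(8*E))
((j(0) - 3)² + a(-67))/(-233 - 31970) = ((21 - 3)² + (⅛)*(1 - 67)/(-67))/(-233 - 31970) = (18² + (⅛)*(-1/67)*(-66))/(-32203) = (324 + 33/268)*(-1/32203) = (86865/268)*(-1/32203) = -86865/8630404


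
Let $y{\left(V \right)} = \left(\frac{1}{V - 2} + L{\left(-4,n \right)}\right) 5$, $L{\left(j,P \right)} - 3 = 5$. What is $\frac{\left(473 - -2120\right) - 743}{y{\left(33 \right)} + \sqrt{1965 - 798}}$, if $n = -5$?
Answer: $\frac{11900125}{71423} - \frac{888925 \sqrt{1167}}{214269} \approx 24.891$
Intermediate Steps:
$L{\left(j,P \right)} = 8$ ($L{\left(j,P \right)} = 3 + 5 = 8$)
$y{\left(V \right)} = 40 + \frac{5}{-2 + V}$ ($y{\left(V \right)} = \left(\frac{1}{V - 2} + 8\right) 5 = \left(\frac{1}{-2 + V} + 8\right) 5 = \left(8 + \frac{1}{-2 + V}\right) 5 = 40 + \frac{5}{-2 + V}$)
$\frac{\left(473 - -2120\right) - 743}{y{\left(33 \right)} + \sqrt{1965 - 798}} = \frac{\left(473 - -2120\right) - 743}{\frac{5 \left(-15 + 8 \cdot 33\right)}{-2 + 33} + \sqrt{1965 - 798}} = \frac{\left(473 + 2120\right) - 743}{\frac{5 \left(-15 + 264\right)}{31} + \sqrt{1167}} = \frac{2593 - 743}{5 \cdot \frac{1}{31} \cdot 249 + \sqrt{1167}} = \frac{1850}{\frac{1245}{31} + \sqrt{1167}}$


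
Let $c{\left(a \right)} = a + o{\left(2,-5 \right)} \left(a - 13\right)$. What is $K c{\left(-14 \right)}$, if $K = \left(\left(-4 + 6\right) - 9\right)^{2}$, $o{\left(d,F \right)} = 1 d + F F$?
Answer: $-36407$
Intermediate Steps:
$o{\left(d,F \right)} = d + F^{2}$
$c{\left(a \right)} = -351 + 28 a$ ($c{\left(a \right)} = a + \left(2 + \left(-5\right)^{2}\right) \left(a - 13\right) = a + \left(2 + 25\right) \left(-13 + a\right) = a + 27 \left(-13 + a\right) = a + \left(-351 + 27 a\right) = -351 + 28 a$)
$K = 49$ ($K = \left(2 - 9\right)^{2} = \left(-7\right)^{2} = 49$)
$K c{\left(-14 \right)} = 49 \left(-351 + 28 \left(-14\right)\right) = 49 \left(-351 - 392\right) = 49 \left(-743\right) = -36407$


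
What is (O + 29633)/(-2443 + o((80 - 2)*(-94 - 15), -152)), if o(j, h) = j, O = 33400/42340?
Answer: -62734731/23170565 ≈ -2.7075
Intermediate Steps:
O = 1670/2117 (O = 33400*(1/42340) = 1670/2117 ≈ 0.78885)
(O + 29633)/(-2443 + o((80 - 2)*(-94 - 15), -152)) = (1670/2117 + 29633)/(-2443 + (80 - 2)*(-94 - 15)) = 62734731/(2117*(-2443 + 78*(-109))) = 62734731/(2117*(-2443 - 8502)) = (62734731/2117)/(-10945) = (62734731/2117)*(-1/10945) = -62734731/23170565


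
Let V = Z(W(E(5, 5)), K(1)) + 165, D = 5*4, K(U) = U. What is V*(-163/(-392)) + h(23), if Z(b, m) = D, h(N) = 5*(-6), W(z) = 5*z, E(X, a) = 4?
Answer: 18395/392 ≈ 46.926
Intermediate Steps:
D = 20
h(N) = -30
Z(b, m) = 20
V = 185 (V = 20 + 165 = 185)
V*(-163/(-392)) + h(23) = 185*(-163/(-392)) - 30 = 185*(-163*(-1/392)) - 30 = 185*(163/392) - 30 = 30155/392 - 30 = 18395/392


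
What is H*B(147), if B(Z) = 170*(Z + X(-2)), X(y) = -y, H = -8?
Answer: -202640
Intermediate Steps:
B(Z) = 340 + 170*Z (B(Z) = 170*(Z - 1*(-2)) = 170*(Z + 2) = 170*(2 + Z) = 340 + 170*Z)
H*B(147) = -8*(340 + 170*147) = -8*(340 + 24990) = -8*25330 = -202640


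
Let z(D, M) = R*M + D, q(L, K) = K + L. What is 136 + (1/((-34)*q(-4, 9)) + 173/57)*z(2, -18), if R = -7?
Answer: 2537512/4845 ≈ 523.74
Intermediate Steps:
z(D, M) = D - 7*M (z(D, M) = -7*M + D = D - 7*M)
136 + (1/((-34)*q(-4, 9)) + 173/57)*z(2, -18) = 136 + (1/((-34)*(9 - 4)) + 173/57)*(2 - 7*(-18)) = 136 + (-1/34/5 + 173*(1/57))*(2 + 126) = 136 + (-1/34*⅕ + 173/57)*128 = 136 + (-1/170 + 173/57)*128 = 136 + (29353/9690)*128 = 136 + 1878592/4845 = 2537512/4845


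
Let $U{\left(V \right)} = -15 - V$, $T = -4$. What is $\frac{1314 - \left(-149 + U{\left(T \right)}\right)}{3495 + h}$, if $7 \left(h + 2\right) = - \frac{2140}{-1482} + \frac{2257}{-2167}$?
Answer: $\frac{8284048773}{19631383075} \approx 0.42198$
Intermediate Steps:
$h = - \frac{21834205}{11240229}$ ($h = -2 + \frac{- \frac{2140}{-1482} + \frac{2257}{-2167}}{7} = -2 + \frac{\left(-2140\right) \left(- \frac{1}{1482}\right) + 2257 \left(- \frac{1}{2167}\right)}{7} = -2 + \frac{\frac{1070}{741} - \frac{2257}{2167}}{7} = -2 + \frac{1}{7} \cdot \frac{646253}{1605747} = -2 + \frac{646253}{11240229} = - \frac{21834205}{11240229} \approx -1.9425$)
$\frac{1314 - \left(-149 + U{\left(T \right)}\right)}{3495 + h} = \frac{1314 - \left(-164 + 4\right)}{3495 - \frac{21834205}{11240229}} = \frac{1314 + \left(\left(-19 + 168\right) - \left(-15 + 4\right)\right)}{\frac{39262766150}{11240229}} = \left(1314 + \left(149 - -11\right)\right) \frac{11240229}{39262766150} = \left(1314 + \left(149 + 11\right)\right) \frac{11240229}{39262766150} = \left(1314 + 160\right) \frac{11240229}{39262766150} = 1474 \cdot \frac{11240229}{39262766150} = \frac{8284048773}{19631383075}$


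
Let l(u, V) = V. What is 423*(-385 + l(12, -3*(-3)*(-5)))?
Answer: -181890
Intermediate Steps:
423*(-385 + l(12, -3*(-3)*(-5))) = 423*(-385 - 3*(-3)*(-5)) = 423*(-385 + 9*(-5)) = 423*(-385 - 45) = 423*(-430) = -181890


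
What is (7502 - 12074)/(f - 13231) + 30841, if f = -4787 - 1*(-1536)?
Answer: 84720989/2747 ≈ 30841.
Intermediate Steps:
f = -3251 (f = -4787 + 1536 = -3251)
(7502 - 12074)/(f - 13231) + 30841 = (7502 - 12074)/(-3251 - 13231) + 30841 = -4572/(-16482) + 30841 = -4572*(-1/16482) + 30841 = 762/2747 + 30841 = 84720989/2747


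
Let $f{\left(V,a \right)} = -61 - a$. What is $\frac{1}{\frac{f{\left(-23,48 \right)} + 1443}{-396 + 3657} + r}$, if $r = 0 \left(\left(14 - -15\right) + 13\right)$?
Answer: $\frac{3261}{1334} \approx 2.4445$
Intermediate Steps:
$r = 0$ ($r = 0 \left(\left(14 + 15\right) + 13\right) = 0 \left(29 + 13\right) = 0 \cdot 42 = 0$)
$\frac{1}{\frac{f{\left(-23,48 \right)} + 1443}{-396 + 3657} + r} = \frac{1}{\frac{\left(-61 - 48\right) + 1443}{-396 + 3657} + 0} = \frac{1}{\frac{\left(-61 - 48\right) + 1443}{3261} + 0} = \frac{1}{\left(-109 + 1443\right) \frac{1}{3261} + 0} = \frac{1}{1334 \cdot \frac{1}{3261} + 0} = \frac{1}{\frac{1334}{3261} + 0} = \frac{1}{\frac{1334}{3261}} = \frac{3261}{1334}$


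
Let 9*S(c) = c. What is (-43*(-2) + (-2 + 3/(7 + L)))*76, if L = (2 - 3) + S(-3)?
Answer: 109212/17 ≈ 6424.2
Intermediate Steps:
S(c) = c/9
L = -4/3 (L = (2 - 3) + (⅑)*(-3) = -1 - ⅓ = -4/3 ≈ -1.3333)
(-43*(-2) + (-2 + 3/(7 + L)))*76 = (-43*(-2) + (-2 + 3/(7 - 4/3)))*76 = (86 + (-2 + 3/(17/3)))*76 = (86 + (-2 + 3*(3/17)))*76 = (86 + (-2 + 9/17))*76 = (86 - 25/17)*76 = (1437/17)*76 = 109212/17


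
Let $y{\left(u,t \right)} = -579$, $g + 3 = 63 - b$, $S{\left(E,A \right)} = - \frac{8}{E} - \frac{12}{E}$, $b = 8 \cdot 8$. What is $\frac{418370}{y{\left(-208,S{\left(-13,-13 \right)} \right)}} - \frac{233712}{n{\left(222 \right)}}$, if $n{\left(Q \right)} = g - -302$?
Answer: $- \frac{129996754}{86271} \approx -1506.8$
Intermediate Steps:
$b = 64$
$S{\left(E,A \right)} = - \frac{20}{E}$
$g = -4$ ($g = -3 + \left(63 - 64\right) = -3 - 1 = -4$)
$n{\left(Q \right)} = 298$ ($n{\left(Q \right)} = -4 - -302 = -4 + 302 = 298$)
$\frac{418370}{y{\left(-208,S{\left(-13,-13 \right)} \right)}} - \frac{233712}{n{\left(222 \right)}} = \frac{418370}{-579} - \frac{233712}{298} = 418370 \left(- \frac{1}{579}\right) - \frac{116856}{149} = - \frac{418370}{579} - \frac{116856}{149} = - \frac{129996754}{86271}$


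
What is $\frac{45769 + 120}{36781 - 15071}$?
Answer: $\frac{45889}{21710} \approx 2.1137$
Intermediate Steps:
$\frac{45769 + 120}{36781 - 15071} = \frac{45889}{21710}$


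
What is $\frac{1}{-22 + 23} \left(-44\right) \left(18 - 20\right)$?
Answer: $88$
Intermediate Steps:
$\frac{1}{-22 + 23} \left(-44\right) \left(18 - 20\right) = 1^{-1} \left(-44\right) \left(-2\right) = 1 \left(-44\right) \left(-2\right) = \left(-44\right) \left(-2\right) = 88$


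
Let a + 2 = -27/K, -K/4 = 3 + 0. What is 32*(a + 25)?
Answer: 808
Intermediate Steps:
K = -12 (K = -4*(3 + 0) = -4*3 = -12)
a = 1/4 (a = -2 - 27/(-12) = -2 - 27*(-1/12) = -2 + 9/4 = 1/4 ≈ 0.25000)
32*(a + 25) = 32*(1/4 + 25) = 32*(101/4) = 808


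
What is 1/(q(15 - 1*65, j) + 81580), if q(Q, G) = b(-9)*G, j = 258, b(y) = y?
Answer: 1/79258 ≈ 1.2617e-5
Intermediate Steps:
q(Q, G) = -9*G
1/(q(15 - 1*65, j) + 81580) = 1/(-9*258 + 81580) = 1/(-2322 + 81580) = 1/79258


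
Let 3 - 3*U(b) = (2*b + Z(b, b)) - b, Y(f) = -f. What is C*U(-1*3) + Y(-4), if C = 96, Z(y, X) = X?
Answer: 292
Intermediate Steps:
U(b) = 1 - 2*b/3 (U(b) = 1 - ((2*b + b) - b)/3 = 1 - (3*b - b)/3 = 1 - 2*b/3)
C*U(-1*3) + Y(-4) = 96*(1 - (-2)*3/3) - 1*(-4) = 96*(1 - ⅔*(-3)) + 4 = 96*(1 + 2) + 4 = 96*3 + 4 = 288 + 4 = 292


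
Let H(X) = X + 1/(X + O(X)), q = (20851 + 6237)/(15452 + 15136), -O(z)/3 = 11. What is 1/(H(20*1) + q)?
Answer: 99411/2068609 ≈ 0.048057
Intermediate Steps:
O(z) = -33 (O(z) = -3*11 = -33)
q = 6772/7647 (q = 27088/30588 = 27088*(1/30588) = 6772/7647 ≈ 0.88558)
H(X) = X + 1/(-33 + X) (H(X) = X + 1/(X - 33) = X + 1/(-33 + X))
1/(H(20*1) + q) = 1/((1 + (20*1)**2 - 660)/(-33 + 20*1) + 6772/7647) = 1/((1 + 20**2 - 33*20)/(-33 + 20) + 6772/7647) = 1/((1 + 400 - 660)/(-13) + 6772/7647) = 1/(-1/13*(-259) + 6772/7647) = 1/(259/13 + 6772/7647) = 1/(2068609/99411) = 99411/2068609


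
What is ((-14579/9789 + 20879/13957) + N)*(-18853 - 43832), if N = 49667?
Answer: -141788421895856505/45541691 ≈ -3.1134e+9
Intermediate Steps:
((-14579/9789 + 20879/13957) + N)*(-18853 - 43832) = ((-14579/9789 + 20879/13957) + 49667)*(-18853 - 43832) = ((-14579*1/9789 + 20879*(1/13957)) + 49667)*(-62685) = ((-14579/9789 + 20879/13957) + 49667)*(-62685) = (905428/136625073 + 49667)*(-62685) = (6785758406119/136625073)*(-62685) = -141788421895856505/45541691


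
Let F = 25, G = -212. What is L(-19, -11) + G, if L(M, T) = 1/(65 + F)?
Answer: -19079/90 ≈ -211.99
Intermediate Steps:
L(M, T) = 1/90 (L(M, T) = 1/(65 + 25) = 1/90)
L(-19, -11) + G = 1/90 - 212 = -19079/90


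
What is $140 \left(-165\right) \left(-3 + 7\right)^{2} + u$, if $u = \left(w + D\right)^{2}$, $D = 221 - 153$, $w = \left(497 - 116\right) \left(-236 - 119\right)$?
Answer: $18275155369$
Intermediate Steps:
$w = -135255$ ($w = 381 \left(-355\right) = -135255$)
$D = 68$
$u = 18275524969$ ($u = \left(-135255 + 68\right)^{2} = \left(-135187\right)^{2} = 18275524969$)
$140 \left(-165\right) \left(-3 + 7\right)^{2} + u = 140 \left(-165\right) \left(-3 + 7\right)^{2} + 18275524969 = - 23100 \cdot 4^{2} + 18275524969 = \left(-23100\right) 16 + 18275524969 = -369600 + 18275524969 = 18275155369$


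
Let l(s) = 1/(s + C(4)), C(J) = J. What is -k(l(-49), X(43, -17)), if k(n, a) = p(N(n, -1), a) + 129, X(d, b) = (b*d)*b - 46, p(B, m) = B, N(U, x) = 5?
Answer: -134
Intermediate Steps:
l(s) = 1/(4 + s) (l(s) = 1/(s + 4) = 1/(4 + s))
X(d, b) = -46 + d*b**2 (X(d, b) = d*b**2 - 46 = -46 + d*b**2)
k(n, a) = 134 (k(n, a) = 5 + 129 = 134)
-k(l(-49), X(43, -17)) = -1*134 = -134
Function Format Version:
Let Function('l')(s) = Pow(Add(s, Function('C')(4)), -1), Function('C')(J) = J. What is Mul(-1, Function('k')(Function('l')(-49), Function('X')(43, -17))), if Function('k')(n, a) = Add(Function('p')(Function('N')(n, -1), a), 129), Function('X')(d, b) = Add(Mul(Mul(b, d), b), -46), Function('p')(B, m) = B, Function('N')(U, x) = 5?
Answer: -134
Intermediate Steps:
Function('l')(s) = Pow(Add(4, s), -1) (Function('l')(s) = Pow(Add(s, 4), -1) = Pow(Add(4, s), -1))
Function('X')(d, b) = Add(-46, Mul(d, Pow(b, 2))) (Function('X')(d, b) = Add(Mul(d, Pow(b, 2)), -46) = Add(-46, Mul(d, Pow(b, 2))))
Function('k')(n, a) = 134 (Function('k')(n, a) = Add(5, 129) = 134)
Mul(-1, Function('k')(Function('l')(-49), Function('X')(43, -17))) = Mul(-1, 134) = -134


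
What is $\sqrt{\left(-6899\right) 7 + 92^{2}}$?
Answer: $i \sqrt{39829} \approx 199.57 i$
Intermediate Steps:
$\sqrt{\left(-6899\right) 7 + 92^{2}} = \sqrt{-48293 + 8464} = \sqrt{-39829} = i \sqrt{39829}$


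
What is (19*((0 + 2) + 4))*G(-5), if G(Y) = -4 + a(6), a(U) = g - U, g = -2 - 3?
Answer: -1710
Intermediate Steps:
g = -5
a(U) = -5 - U
G(Y) = -15 (G(Y) = -4 + (-5 - 1*6) = -4 + (-5 - 6) = -4 - 11 = -15)
(19*((0 + 2) + 4))*G(-5) = (19*((0 + 2) + 4))*(-15) = (19*(2 + 4))*(-15) = (19*6)*(-15) = 114*(-15) = -1710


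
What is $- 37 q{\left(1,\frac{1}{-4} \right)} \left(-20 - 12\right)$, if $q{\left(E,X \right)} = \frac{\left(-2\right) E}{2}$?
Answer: $-1184$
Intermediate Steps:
$q{\left(E,X \right)} = - E$ ($q{\left(E,X \right)} = - 2 E \frac{1}{2} = - E$)
$- 37 q{\left(1,\frac{1}{-4} \right)} \left(-20 - 12\right) = - 37 \left(\left(-1\right) 1\right) \left(-20 - 12\right) = \left(-37\right) \left(-1\right) \left(-20 - 12\right) = 37 \left(-32\right) = -1184$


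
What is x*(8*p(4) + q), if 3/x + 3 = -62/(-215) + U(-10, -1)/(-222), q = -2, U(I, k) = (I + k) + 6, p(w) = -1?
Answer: 1431900/128351 ≈ 11.156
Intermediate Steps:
U(I, k) = 6 + I + k
x = -143190/128351 (x = 3/(-3 + (-62/(-215) + (6 - 10 - 1)/(-222))) = 3/(-3 + (-62*(-1/215) - 5*(-1/222))) = 3/(-3 + (62/215 + 5/222)) = 3/(-3 + 14839/47730) = 3/(-128351/47730) = 3*(-47730/128351) = -143190/128351 ≈ -1.1156)
x*(8*p(4) + q) = -143190*(8*(-1) - 2)/128351 = -143190*(-8 - 2)/128351 = -143190/128351*(-10) = 1431900/128351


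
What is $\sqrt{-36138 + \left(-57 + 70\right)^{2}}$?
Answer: $i \sqrt{35969} \approx 189.66 i$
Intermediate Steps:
$\sqrt{-36138 + \left(-57 + 70\right)^{2}} = \sqrt{-36138 + 13^{2}} = \sqrt{-36138 + 169} = \sqrt{-35969} = i \sqrt{35969}$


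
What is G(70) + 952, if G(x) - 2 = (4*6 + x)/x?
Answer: 33437/35 ≈ 955.34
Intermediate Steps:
G(x) = 2 + (24 + x)/x (G(x) = 2 + (4*6 + x)/x = 2 + (24 + x)/x)
G(70) + 952 = (3 + 24/70) + 952 = (3 + 24*(1/70)) + 952 = (3 + 12/35) + 952 = 117/35 + 952 = 33437/35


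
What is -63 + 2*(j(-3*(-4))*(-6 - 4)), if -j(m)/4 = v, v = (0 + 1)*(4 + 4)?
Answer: 577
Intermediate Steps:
v = 8 (v = 1*8 = 8)
j(m) = -32 (j(m) = -4*8 = -32)
-63 + 2*(j(-3*(-4))*(-6 - 4)) = -63 + 2*(-32*(-6 - 4)) = -63 + 2*(-32*(-10)) = -63 + 2*320 = -63 + 640 = 577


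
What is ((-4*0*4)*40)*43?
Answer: 0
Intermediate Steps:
((-4*0*4)*40)*43 = ((0*4)*40)*43 = (0*40)*43 = 0*43 = 0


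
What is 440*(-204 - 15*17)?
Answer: -201960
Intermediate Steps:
440*(-204 - 15*17) = 440*(-204 - 255) = 440*(-459) = -201960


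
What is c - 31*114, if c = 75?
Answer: -3459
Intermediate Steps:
c - 31*114 = 75 - 31*114 = 75 - 3534 = -3459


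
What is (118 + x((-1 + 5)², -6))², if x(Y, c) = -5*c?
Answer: 21904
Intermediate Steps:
(118 + x((-1 + 5)², -6))² = (118 - 5*(-6))² = (118 + 30)² = 148² = 21904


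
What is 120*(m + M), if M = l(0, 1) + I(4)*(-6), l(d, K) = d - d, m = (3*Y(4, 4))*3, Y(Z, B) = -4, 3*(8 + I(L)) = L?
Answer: 480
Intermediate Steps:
I(L) = -8 + L/3
m = -36 (m = (3*(-4))*3 = -12*3 = -36)
l(d, K) = 0
M = 40 (M = 0 + (-8 + (1/3)*4)*(-6) = 0 + (-8 + 4/3)*(-6) = 0 - 20/3*(-6) = 0 + 40 = 40)
120*(m + M) = 120*(-36 + 40) = 120*4 = 480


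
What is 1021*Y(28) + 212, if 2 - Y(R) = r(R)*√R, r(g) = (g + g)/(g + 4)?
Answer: 2254 - 7147*√7/2 ≈ -7200.6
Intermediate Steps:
r(g) = 2*g/(4 + g) (r(g) = (2*g)/(4 + g) = 2*g/(4 + g))
Y(R) = 2 - 2*R^(3/2)/(4 + R) (Y(R) = 2 - 2*R/(4 + R)*√R = 2 - 2*R^(3/2)/(4 + R))
1021*Y(28) + 212 = 1021*(2*(4 + 28 - 28^(3/2))/(4 + 28)) + 212 = 1021*(2*(4 + 28 - 56*√7)/32) + 212 = 1021*(2*(1/32)*(4 + 28 - 56*√7)) + 212 = 1021*(2*(1/32)*(32 - 56*√7)) + 212 = 1021*(2 - 7*√7/2) + 212 = (2042 - 7147*√7/2) + 212 = 2254 - 7147*√7/2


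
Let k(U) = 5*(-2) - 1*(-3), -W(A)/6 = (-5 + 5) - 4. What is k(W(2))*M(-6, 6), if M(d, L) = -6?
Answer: 42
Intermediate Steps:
W(A) = 24 (W(A) = -6*((-5 + 5) - 4) = -6*(0 - 4) = -6*(-4) = 24)
k(U) = -7 (k(U) = -10 + 3 = -7)
k(W(2))*M(-6, 6) = -7*(-6) = 42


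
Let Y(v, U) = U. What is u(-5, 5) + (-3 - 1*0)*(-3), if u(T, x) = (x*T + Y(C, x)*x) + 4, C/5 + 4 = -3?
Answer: 13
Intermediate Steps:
C = -35 (C = -20 + 5*(-3) = -20 - 15 = -35)
u(T, x) = 4 + x² + T*x (u(T, x) = (x*T + x*x) + 4 = (T*x + x²) + 4 = (x² + T*x) + 4 = 4 + x² + T*x)
u(-5, 5) + (-3 - 1*0)*(-3) = (4 + 5² - 5*5) + (-3 - 1*0)*(-3) = (4 + 25 - 25) + (-3 + 0)*(-3) = 4 - 3*(-3) = 4 + 9 = 13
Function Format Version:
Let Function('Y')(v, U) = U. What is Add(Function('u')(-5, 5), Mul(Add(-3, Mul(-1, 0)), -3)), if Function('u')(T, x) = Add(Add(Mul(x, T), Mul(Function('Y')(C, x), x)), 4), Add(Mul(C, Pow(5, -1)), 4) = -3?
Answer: 13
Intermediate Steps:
C = -35 (C = Add(-20, Mul(5, -3)) = Add(-20, -15) = -35)
Function('u')(T, x) = Add(4, Pow(x, 2), Mul(T, x)) (Function('u')(T, x) = Add(Add(Mul(x, T), Mul(x, x)), 4) = Add(Add(Mul(T, x), Pow(x, 2)), 4) = Add(Add(Pow(x, 2), Mul(T, x)), 4) = Add(4, Pow(x, 2), Mul(T, x)))
Add(Function('u')(-5, 5), Mul(Add(-3, Mul(-1, 0)), -3)) = Add(Add(4, Pow(5, 2), Mul(-5, 5)), Mul(Add(-3, Mul(-1, 0)), -3)) = Add(Add(4, 25, -25), Mul(Add(-3, 0), -3)) = Add(4, Mul(-3, -3)) = Add(4, 9) = 13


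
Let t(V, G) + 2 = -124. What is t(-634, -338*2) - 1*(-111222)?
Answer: 111096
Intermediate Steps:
t(V, G) = -126 (t(V, G) = -2 - 124 = -126)
t(-634, -338*2) - 1*(-111222) = -126 - 1*(-111222) = -126 + 111222 = 111096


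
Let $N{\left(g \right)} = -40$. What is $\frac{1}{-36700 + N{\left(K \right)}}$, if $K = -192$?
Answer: $- \frac{1}{36740} \approx -2.7218 \cdot 10^{-5}$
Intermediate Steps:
$\frac{1}{-36700 + N{\left(K \right)}} = \frac{1}{-36700 - 40} = \frac{1}{-36740} = - \frac{1}{36740}$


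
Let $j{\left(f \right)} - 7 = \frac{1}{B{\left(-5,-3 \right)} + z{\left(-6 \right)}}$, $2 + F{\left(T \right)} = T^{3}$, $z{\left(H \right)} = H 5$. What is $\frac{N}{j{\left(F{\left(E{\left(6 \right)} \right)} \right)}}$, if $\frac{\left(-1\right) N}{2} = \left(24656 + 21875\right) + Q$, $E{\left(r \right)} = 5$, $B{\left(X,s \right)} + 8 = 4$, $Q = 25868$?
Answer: $- \frac{1641044}{79} \approx -20773.0$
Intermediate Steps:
$B{\left(X,s \right)} = -4$ ($B{\left(X,s \right)} = -8 + 4 = -4$)
$z{\left(H \right)} = 5 H$
$F{\left(T \right)} = -2 + T^{3}$
$N = -144798$ ($N = - 2 \left(\left(24656 + 21875\right) + 25868\right) = - 2 \left(46531 + 25868\right) = \left(-2\right) 72399 = -144798$)
$j{\left(f \right)} = \frac{237}{34}$ ($j{\left(f \right)} = 7 + \frac{1}{-4 + 5 \left(-6\right)} = 7 + \frac{1}{-4 - 30} = 7 + \frac{1}{-34} = 7 - \frac{1}{34} = \frac{237}{34}$)
$\frac{N}{j{\left(F{\left(E{\left(6 \right)} \right)} \right)}} = - \frac{144798}{\frac{237}{34}} = \left(-144798\right) \frac{34}{237} = - \frac{1641044}{79}$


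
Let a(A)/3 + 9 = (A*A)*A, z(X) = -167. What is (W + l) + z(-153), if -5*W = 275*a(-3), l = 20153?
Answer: 25926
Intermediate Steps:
a(A) = -27 + 3*A³ (a(A) = -27 + 3*((A*A)*A) = -27 + 3*(A²*A) = -27 + 3*A³)
W = 5940 (W = -55*(-27 + 3*(-3)³) = -55*(-27 + 3*(-27)) = -55*(-27 - 81) = -55*(-108) = -⅕*(-29700) = 5940)
(W + l) + z(-153) = (5940 + 20153) - 167 = 26093 - 167 = 25926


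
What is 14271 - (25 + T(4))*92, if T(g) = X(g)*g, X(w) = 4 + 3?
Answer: 9395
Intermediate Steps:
X(w) = 7
T(g) = 7*g
14271 - (25 + T(4))*92 = 14271 - (25 + 7*4)*92 = 14271 - (25 + 28)*92 = 14271 - 53*92 = 14271 - 1*4876 = 14271 - 4876 = 9395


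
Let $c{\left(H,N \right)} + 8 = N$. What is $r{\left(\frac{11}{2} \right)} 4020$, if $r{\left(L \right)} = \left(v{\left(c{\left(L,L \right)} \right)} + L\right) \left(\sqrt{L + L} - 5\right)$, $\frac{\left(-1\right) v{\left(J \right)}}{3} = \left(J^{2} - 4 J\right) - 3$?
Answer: $688425 - 137685 \sqrt{11} \approx 2.3178 \cdot 10^{5}$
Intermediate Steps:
$c{\left(H,N \right)} = -8 + N$
$v{\left(J \right)} = 9 - 3 J^{2} + 12 J$ ($v{\left(J \right)} = - 3 \left(\left(J^{2} - 4 J\right) - 3\right) = - 3 \left(-3 + J^{2} - 4 J\right) = 9 - 3 J^{2} + 12 J$)
$r{\left(L \right)} = \left(-5 + \sqrt{2} \sqrt{L}\right) \left(-87 - 3 \left(-8 + L\right)^{2} + 13 L\right)$ ($r{\left(L \right)} = \left(\left(9 - 3 \left(-8 + L\right)^{2} + 12 \left(-8 + L\right)\right) + L\right) \left(\sqrt{L + L} - 5\right) = \left(\left(9 - 3 \left(-8 + L\right)^{2} + \left(-96 + 12 L\right)\right) + L\right) \left(\sqrt{2 L} - 5\right) = \left(\left(-87 - 3 \left(-8 + L\right)^{2} + 12 L\right) + L\right) \left(\sqrt{2} \sqrt{L} - 5\right) = \left(-87 - 3 \left(-8 + L\right)^{2} + 13 L\right) \left(-5 + \sqrt{2} \sqrt{L}\right) = \left(-5 + \sqrt{2} \sqrt{L}\right) \left(-87 - 3 \left(-8 + L\right)^{2} + 13 L\right)$)
$r{\left(\frac{11}{2} \right)} 4020 = \left(435 - 65 \cdot \frac{11}{2} + 15 \left(-8 + \frac{11}{2}\right)^{2} + \sqrt{2} \left(\frac{11}{2}\right)^{\frac{3}{2}} + 3 \sqrt{2} \sqrt{\frac{11}{2}} \left(-29 - \left(-8 + \frac{11}{2}\right)^{2} + 4 \cdot \frac{11}{2}\right)\right) 4020 = \left(435 - 65 \cdot 11 \cdot \frac{1}{2} + 15 \left(-8 + 11 \cdot \frac{1}{2}\right)^{2} + \sqrt{2} \left(11 \cdot \frac{1}{2}\right)^{\frac{3}{2}} + 3 \sqrt{2} \sqrt{11 \cdot \frac{1}{2}} \left(-29 - \left(-8 + 11 \cdot \frac{1}{2}\right)^{2} + 4 \cdot 11 \cdot \frac{1}{2}\right)\right) 4020 = \left(435 - \frac{715}{2} + 15 \left(-8 + \frac{11}{2}\right)^{2} + \sqrt{2} \left(\frac{11}{2}\right)^{\frac{3}{2}} + 3 \sqrt{2} \sqrt{\frac{11}{2}} \left(-29 - \left(-8 + \frac{11}{2}\right)^{2} + 4 \cdot \frac{11}{2}\right)\right) 4020 = \left(435 - \frac{715}{2} + 15 \left(- \frac{5}{2}\right)^{2} + \sqrt{2} \frac{11 \sqrt{22}}{4} + 3 \sqrt{2} \frac{\sqrt{22}}{2} \left(-29 - \left(- \frac{5}{2}\right)^{2} + 22\right)\right) 4020 = \left(435 - \frac{715}{2} + 15 \cdot \frac{25}{4} + \frac{11 \sqrt{11}}{2} + 3 \sqrt{2} \frac{\sqrt{22}}{2} \left(-29 - \frac{25}{4} + 22\right)\right) 4020 = \left(435 - \frac{715}{2} + \frac{375}{4} + \frac{11 \sqrt{11}}{2} + 3 \sqrt{2} \frac{\sqrt{22}}{2} \left(-29 - \frac{25}{4} + 22\right)\right) 4020 = \left(435 - \frac{715}{2} + \frac{375}{4} + \frac{11 \sqrt{11}}{2} + 3 \sqrt{2} \frac{\sqrt{22}}{2} \left(- \frac{53}{4}\right)\right) 4020 = \left(435 - \frac{715}{2} + \frac{375}{4} + \frac{11 \sqrt{11}}{2} - \frac{159 \sqrt{11}}{4}\right) 4020 = \left(\frac{685}{4} - \frac{137 \sqrt{11}}{4}\right) 4020 = 688425 - 137685 \sqrt{11}$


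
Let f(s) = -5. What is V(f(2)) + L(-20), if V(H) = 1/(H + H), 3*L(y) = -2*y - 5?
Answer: 347/30 ≈ 11.567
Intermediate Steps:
L(y) = -5/3 - 2*y/3 (L(y) = (-2*y - 5)/3 = (-5 - 2*y)/3 = -5/3 - 2*y/3)
V(H) = 1/(2*H)
V(f(2)) + L(-20) = (½)/(-5) + (-5/3 - ⅔*(-20)) = (½)*(-⅕) + (-5/3 + 40/3) = -⅒ + 35/3 = 347/30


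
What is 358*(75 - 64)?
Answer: 3938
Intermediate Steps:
358*(75 - 64) = 358*11 = 3938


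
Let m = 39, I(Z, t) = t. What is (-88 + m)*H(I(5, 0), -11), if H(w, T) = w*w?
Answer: 0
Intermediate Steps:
H(w, T) = w²
(-88 + m)*H(I(5, 0), -11) = (-88 + 39)*0² = -49*0 = 0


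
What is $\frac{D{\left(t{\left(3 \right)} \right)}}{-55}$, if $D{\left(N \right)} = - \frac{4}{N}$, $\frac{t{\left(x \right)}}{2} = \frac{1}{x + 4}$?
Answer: $\frac{14}{55} \approx 0.25455$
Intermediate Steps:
$t{\left(x \right)} = \frac{2}{4 + x}$ ($t{\left(x \right)} = \frac{2}{x + 4} = \frac{2}{4 + x}$)
$\frac{D{\left(t{\left(3 \right)} \right)}}{-55} = \frac{\left(-4\right) \frac{1}{2 \frac{1}{4 + 3}}}{-55} = - \frac{4}{2 \cdot \frac{1}{7}} \left(- \frac{1}{55}\right) = - \frac{4}{\frac{2}{7}} \left(- \frac{1}{55}\right) = \left(-4\right) \frac{7}{2} \left(- \frac{1}{55}\right) = \left(-14\right) \left(- \frac{1}{55}\right) = \frac{14}{55}$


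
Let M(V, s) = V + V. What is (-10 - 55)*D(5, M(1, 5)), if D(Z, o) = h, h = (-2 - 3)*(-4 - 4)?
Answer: -2600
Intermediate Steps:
M(V, s) = 2*V
h = 40 (h = -5*(-8) = 40)
D(Z, o) = 40
(-10 - 55)*D(5, M(1, 5)) = (-10 - 55)*40 = -65*40 = -2600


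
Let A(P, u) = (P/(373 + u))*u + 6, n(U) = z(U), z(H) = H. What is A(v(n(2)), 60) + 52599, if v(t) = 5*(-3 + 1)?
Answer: 22777365/433 ≈ 52604.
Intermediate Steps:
n(U) = U
v(t) = -10 (v(t) = 5*(-2) = -10)
A(P, u) = 6 + P*u/(373 + u) (A(P, u) = (P/(373 + u))*u + 6 = P*u/(373 + u) + 6 = 6 + P*u/(373 + u))
A(v(n(2)), 60) + 52599 = (2238 + 6*60 - 10*60)/(373 + 60) + 52599 = (2238 + 360 - 600)/433 + 52599 = (1/433)*1998 + 52599 = 1998/433 + 52599 = 22777365/433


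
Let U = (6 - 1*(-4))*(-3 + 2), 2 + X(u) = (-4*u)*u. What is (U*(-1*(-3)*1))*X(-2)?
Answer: 540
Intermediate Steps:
X(u) = -2 - 4*u² (X(u) = -2 + (-4*u)*u = -2 - 4*u²)
U = -10 (U = (6 + 4)*(-1) = 10*(-1) = -10)
(U*(-1*(-3)*1))*X(-2) = (-10*(-1*(-3)))*(-2 - 4*(-2)²) = (-30)*(-2 - 4*4) = (-10*3)*(-2 - 16) = -30*(-18) = 540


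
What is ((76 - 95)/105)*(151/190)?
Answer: -151/1050 ≈ -0.14381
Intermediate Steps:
((76 - 95)/105)*(151/190) = ((1/105)*(-19))*(151*(1/190)) = -19/105*151/190 = -151/1050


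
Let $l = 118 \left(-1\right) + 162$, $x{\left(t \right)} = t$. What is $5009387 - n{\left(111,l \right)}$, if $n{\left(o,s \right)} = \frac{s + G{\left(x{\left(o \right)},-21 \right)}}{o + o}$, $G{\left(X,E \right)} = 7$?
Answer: $\frac{370694621}{74} \approx 5.0094 \cdot 10^{6}$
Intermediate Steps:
$l = 44$ ($l = -118 + 162 = 44$)
$n{\left(o,s \right)} = \frac{7 + s}{2 o}$ ($n{\left(o,s \right)} = \frac{s + 7}{o + o} = \frac{7 + s}{2 o}$)
$5009387 - n{\left(111,l \right)} = 5009387 - \frac{7 + 44}{2 \cdot 111} = 5009387 - \frac{1}{2} \cdot \frac{1}{111} \cdot 51 = 5009387 - \frac{17}{74} = \frac{370694621}{74}$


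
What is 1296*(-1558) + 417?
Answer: -2018751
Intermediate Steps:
1296*(-1558) + 417 = -2019168 + 417 = -2018751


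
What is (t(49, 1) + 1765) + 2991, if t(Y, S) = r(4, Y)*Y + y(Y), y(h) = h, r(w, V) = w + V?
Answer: 7402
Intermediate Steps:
r(w, V) = V + w
t(Y, S) = Y + Y*(4 + Y) (t(Y, S) = (Y + 4)*Y + Y = (4 + Y)*Y + Y = Y*(4 + Y) + Y = Y + Y*(4 + Y))
(t(49, 1) + 1765) + 2991 = (49*(5 + 49) + 1765) + 2991 = (49*54 + 1765) + 2991 = (2646 + 1765) + 2991 = 4411 + 2991 = 7402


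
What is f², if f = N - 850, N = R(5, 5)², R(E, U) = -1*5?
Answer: 680625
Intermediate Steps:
R(E, U) = -5
N = 25 (N = (-5)² = 25)
f = -825 (f = 25 - 850 = -825)
f² = (-825)² = 680625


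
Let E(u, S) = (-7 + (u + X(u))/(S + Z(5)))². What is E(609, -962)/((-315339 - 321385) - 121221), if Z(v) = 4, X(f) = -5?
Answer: -157165/2045925397 ≈ -7.6819e-5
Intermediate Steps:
E(u, S) = (-7 + (-5 + u)/(4 + S))² (E(u, S) = (-7 + (u - 5)/(S + 4))² = (-7 + (-5 + u)/(4 + S))²)
E(609, -962)/((-315339 - 321385) - 121221) = ((33 - 1*609 + 7*(-962))²/(4 - 962)²)/((-315339 - 321385) - 121221) = ((33 - 609 - 6734)²/(-958)²)/(-636724 - 121221) = ((1/917764)*(-7310)²)/(-757945) = ((1/917764)*53436100)*(-1/757945) = (13359025/229441)*(-1/757945) = -157165/2045925397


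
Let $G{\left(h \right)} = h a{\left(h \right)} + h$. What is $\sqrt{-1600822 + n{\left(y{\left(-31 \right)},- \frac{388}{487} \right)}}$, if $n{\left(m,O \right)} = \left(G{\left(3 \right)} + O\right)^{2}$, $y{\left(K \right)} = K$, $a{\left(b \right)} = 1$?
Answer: $\frac{11 i \sqrt{3137677122}}{487} \approx 1265.2 i$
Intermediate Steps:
$G{\left(h \right)} = 2 h$ ($G{\left(h \right)} = h 1 + h = h + h = 2 h$)
$n{\left(m,O \right)} = \left(6 + O\right)^{2}$ ($n{\left(m,O \right)} = \left(2 \cdot 3 + O\right)^{2} = \left(6 + O\right)^{2}$)
$\sqrt{-1600822 + n{\left(y{\left(-31 \right)},- \frac{388}{487} \right)}} = \sqrt{-1600822 + \left(6 - \frac{388}{487}\right)^{2}} = \sqrt{-1600822 + \left(\frac{2534}{487}\right)^{2}} = \sqrt{-1600822 + \frac{6421156}{237169}} = \sqrt{- \frac{379658931762}{237169}} = \frac{11 i \sqrt{3137677122}}{487}$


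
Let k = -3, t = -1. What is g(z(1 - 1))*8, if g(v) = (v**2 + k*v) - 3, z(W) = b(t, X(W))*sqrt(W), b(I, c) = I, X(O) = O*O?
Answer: -24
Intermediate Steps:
X(O) = O**2
z(W) = -sqrt(W)
g(v) = -3 + v**2 - 3*v (g(v) = (v**2 - 3*v) - 3 = -3 + v**2 - 3*v)
g(z(1 - 1))*8 = (-3 + (-sqrt(1 - 1))**2 - (-3)*sqrt(1 - 1))*8 = (-3 + (-sqrt(0))**2 - (-3)*sqrt(0))*8 = (-3 + (-1*0)**2 - (-3)*0)*8 = (-3 + 0**2 - 3*0)*8 = (-3 + 0 + 0)*8 = -3*8 = -24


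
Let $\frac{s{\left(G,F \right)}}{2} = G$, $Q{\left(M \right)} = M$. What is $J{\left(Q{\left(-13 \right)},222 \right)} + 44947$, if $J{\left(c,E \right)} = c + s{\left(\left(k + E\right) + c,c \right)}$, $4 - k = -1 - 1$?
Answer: $45364$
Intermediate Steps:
$k = 6$ ($k = 4 - \left(-1 - 1\right) = 4 - -2 = 4 + 2 = 6$)
$s{\left(G,F \right)} = 2 G$
$J{\left(c,E \right)} = 12 + 2 E + 3 c$ ($J{\left(c,E \right)} = c + 2 \left(\left(6 + E\right) + c\right) = c + 2 \left(6 + E + c\right) = c + \left(12 + 2 E + 2 c\right) = 12 + 2 E + 3 c$)
$J{\left(Q{\left(-13 \right)},222 \right)} + 44947 = \left(12 + 2 \cdot 222 + 3 \left(-13\right)\right) + 44947 = \left(12 + 444 - 39\right) + 44947 = 417 + 44947 = 45364$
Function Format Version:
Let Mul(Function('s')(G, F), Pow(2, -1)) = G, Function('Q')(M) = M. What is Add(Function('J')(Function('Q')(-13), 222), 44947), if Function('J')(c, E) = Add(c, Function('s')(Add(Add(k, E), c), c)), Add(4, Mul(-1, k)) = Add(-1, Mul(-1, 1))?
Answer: 45364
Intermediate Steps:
k = 6 (k = Add(4, Mul(-1, Add(-1, Mul(-1, 1)))) = Add(4, Mul(-1, Add(-1, -1))) = Add(4, Mul(-1, -2)) = Add(4, 2) = 6)
Function('s')(G, F) = Mul(2, G)
Function('J')(c, E) = Add(12, Mul(2, E), Mul(3, c)) (Function('J')(c, E) = Add(c, Mul(2, Add(Add(6, E), c))) = Add(c, Mul(2, Add(6, E, c))) = Add(c, Add(12, Mul(2, E), Mul(2, c))) = Add(12, Mul(2, E), Mul(3, c)))
Add(Function('J')(Function('Q')(-13), 222), 44947) = Add(Add(12, Mul(2, 222), Mul(3, -13)), 44947) = Add(Add(12, 444, -39), 44947) = Add(417, 44947) = 45364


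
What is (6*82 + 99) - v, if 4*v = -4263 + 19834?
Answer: -13207/4 ≈ -3301.8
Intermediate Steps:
v = 15571/4 (v = (-4263 + 19834)/4 = (1/4)*15571 = 15571/4 ≈ 3892.8)
(6*82 + 99) - v = (6*82 + 99) - 1*15571/4 = (492 + 99) - 15571/4 = 591 - 15571/4 = -13207/4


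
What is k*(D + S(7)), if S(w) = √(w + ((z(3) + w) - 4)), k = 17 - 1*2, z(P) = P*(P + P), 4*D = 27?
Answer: 405/4 + 30*√7 ≈ 180.62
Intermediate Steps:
D = 27/4 (D = (¼)*27 = 27/4 ≈ 6.7500)
z(P) = 2*P² (z(P) = P*(2*P) = 2*P²)
k = 15 (k = 17 - 2 = 15)
S(w) = √(14 + 2*w) (S(w) = √(w + ((2*3² + w) - 4)) = √(w + ((2*9 + w) - 4)) = √(w + ((18 + w) - 4)) = √(w + (14 + w)) = √(14 + 2*w))
k*(D + S(7)) = 15*(27/4 + √(14 + 2*7)) = 15*(27/4 + √(14 + 14)) = 15*(27/4 + √28) = 15*(27/4 + 2*√7) = 405/4 + 30*√7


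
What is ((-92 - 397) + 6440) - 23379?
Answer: -17428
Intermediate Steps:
((-92 - 397) + 6440) - 23379 = (-489 + 6440) - 23379 = 5951 - 23379 = -17428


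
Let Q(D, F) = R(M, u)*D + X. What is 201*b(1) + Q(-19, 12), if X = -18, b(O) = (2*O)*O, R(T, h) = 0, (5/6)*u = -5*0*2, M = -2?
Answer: 384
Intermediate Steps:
u = 0 (u = 6*(-5*0*2)/5 = 6*(0*2)/5 = (6/5)*0 = 0)
b(O) = 2*O²
Q(D, F) = -18 (Q(D, F) = 0*D - 18 = 0 - 18 = -18)
201*b(1) + Q(-19, 12) = 201*(2*1²) - 18 = 201*(2*1) - 18 = 201*2 - 18 = 402 - 18 = 384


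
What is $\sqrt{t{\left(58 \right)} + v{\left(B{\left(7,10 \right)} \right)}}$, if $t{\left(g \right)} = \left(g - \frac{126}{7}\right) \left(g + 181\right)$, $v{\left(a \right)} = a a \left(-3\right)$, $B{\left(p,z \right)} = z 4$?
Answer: $2 \sqrt{1190} \approx 68.993$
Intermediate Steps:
$B{\left(p,z \right)} = 4 z$
$v{\left(a \right)} = - 3 a^{2}$ ($v{\left(a \right)} = a^{2} \left(-3\right) = - 3 a^{2}$)
$t{\left(g \right)} = \left(-18 + g\right) \left(181 + g\right)$ ($t{\left(g \right)} = \left(g - 18\right) \left(181 + g\right) = \left(-18 + g\right) \left(181 + g\right)$)
$\sqrt{t{\left(58 \right)} + v{\left(B{\left(7,10 \right)} \right)}} = \sqrt{\left(-3258 + 58^{2} + 163 \cdot 58\right) - 3 \left(4 \cdot 10\right)^{2}} = \sqrt{\left(-3258 + 3364 + 9454\right) - 3 \cdot 40^{2}} = \sqrt{9560 - 4800} = \sqrt{4760} = 2 \sqrt{1190}$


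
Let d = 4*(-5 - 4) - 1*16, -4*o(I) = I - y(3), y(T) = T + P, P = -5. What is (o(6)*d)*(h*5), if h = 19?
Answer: 9880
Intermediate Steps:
y(T) = -5 + T (y(T) = T - 5 = -5 + T)
o(I) = -½ - I/4 (o(I) = -(I - (-5 + 3))/4 = -(I - 1*(-2))/4 = -(I + 2)/4 = -(2 + I)/4 = -½ - I/4)
d = -52 (d = 4*(-9) - 16 = -36 - 16 = -52)
(o(6)*d)*(h*5) = ((-½ - ¼*6)*(-52))*(19*5) = ((-½ - 3/2)*(-52))*95 = -2*(-52)*95 = 104*95 = 9880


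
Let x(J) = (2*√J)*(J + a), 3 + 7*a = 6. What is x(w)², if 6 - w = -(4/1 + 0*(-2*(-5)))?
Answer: 213160/49 ≈ 4350.2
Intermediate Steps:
w = 10 (w = 6 - (-1)*(4/1 + 0*(-2*(-5))) = 6 - (-1)*(4*1 + 0*10) = 6 - (-1)*(4 + 0) = 6 - (-1)*4 = 6 - 1*(-4) = 6 + 4 = 10)
a = 3/7 (a = -3/7 + (⅐)*6 = -3/7 + 6/7 = 3/7 ≈ 0.42857)
x(J) = 2*√J*(3/7 + J) (x(J) = (2*√J)*(J + 3/7) = (2*√J)*(3/7 + J) = 2*√J*(3/7 + J))
x(w)² = (√10*(6/7 + 2*10))² = (√10*(6/7 + 20))² = (√10*(146/7))² = (146*√10/7)² = 213160/49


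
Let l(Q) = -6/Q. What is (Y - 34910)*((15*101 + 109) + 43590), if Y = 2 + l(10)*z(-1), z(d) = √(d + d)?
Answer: -1578330312 - 135642*I*√2/5 ≈ -1.5783e+9 - 38365.0*I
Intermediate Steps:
z(d) = √2*√d (z(d) = √(2*d) = √2*√d)
Y = 2 - 3*I*√2/5 (Y = 2 + (-6/10)*(√2*√(-1)) = 2 + (-6*⅒)*(√2*I) = 2 - 3*I*√2/5 ≈ 2.0 - 0.84853*I)
(Y - 34910)*((15*101 + 109) + 43590) = ((2 - 3*I*√2/5) - 34910)*((15*101 + 109) + 43590) = (-34908 - 3*I*√2/5)*((1515 + 109) + 43590) = (-34908 - 3*I*√2/5)*(1624 + 43590) = (-34908 - 3*I*√2/5)*45214 = -1578330312 - 135642*I*√2/5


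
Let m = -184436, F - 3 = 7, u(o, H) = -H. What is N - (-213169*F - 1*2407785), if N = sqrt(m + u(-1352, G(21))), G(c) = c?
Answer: 4539475 + I*sqrt(184457) ≈ 4.5395e+6 + 429.48*I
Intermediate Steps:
F = 10 (F = 3 + 7 = 10)
N = I*sqrt(184457) (N = sqrt(-184436 - 1*21) = sqrt(-184436 - 21) = sqrt(-184457) = I*sqrt(184457) ≈ 429.48*I)
N - (-213169*F - 1*2407785) = I*sqrt(184457) - (-213169*10 - 1*2407785) = I*sqrt(184457) - (-2131690 - 2407785) = I*sqrt(184457) - 1*(-4539475) = I*sqrt(184457) + 4539475 = 4539475 + I*sqrt(184457)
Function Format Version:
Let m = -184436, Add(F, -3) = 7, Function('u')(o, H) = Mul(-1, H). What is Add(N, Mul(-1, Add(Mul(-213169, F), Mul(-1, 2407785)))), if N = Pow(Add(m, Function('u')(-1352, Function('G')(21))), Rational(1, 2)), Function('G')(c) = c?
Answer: Add(4539475, Mul(I, Pow(184457, Rational(1, 2)))) ≈ Add(4.5395e+6, Mul(429.48, I))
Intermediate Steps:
F = 10 (F = Add(3, 7) = 10)
N = Mul(I, Pow(184457, Rational(1, 2))) (N = Pow(Add(-184436, Mul(-1, 21)), Rational(1, 2)) = Pow(Add(-184436, -21), Rational(1, 2)) = Pow(-184457, Rational(1, 2)) = Mul(I, Pow(184457, Rational(1, 2))) ≈ Mul(429.48, I))
Add(N, Mul(-1, Add(Mul(-213169, F), Mul(-1, 2407785)))) = Add(Mul(I, Pow(184457, Rational(1, 2))), Mul(-1, Add(Mul(-213169, 10), Mul(-1, 2407785)))) = Add(Mul(I, Pow(184457, Rational(1, 2))), Mul(-1, Add(-2131690, -2407785))) = Add(Mul(I, Pow(184457, Rational(1, 2))), Mul(-1, -4539475)) = Add(Mul(I, Pow(184457, Rational(1, 2))), 4539475) = Add(4539475, Mul(I, Pow(184457, Rational(1, 2))))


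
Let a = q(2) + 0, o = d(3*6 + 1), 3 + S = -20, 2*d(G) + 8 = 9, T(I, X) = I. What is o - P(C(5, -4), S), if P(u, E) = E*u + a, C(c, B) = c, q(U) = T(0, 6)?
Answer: 231/2 ≈ 115.50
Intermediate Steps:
q(U) = 0
d(G) = 1/2 (d(G) = -4 + (1/2)*9 = -4 + 9/2 = 1/2)
S = -23 (S = -3 - 20 = -23)
o = 1/2 ≈ 0.50000
a = 0 (a = 0 + 0 = 0)
P(u, E) = E*u (P(u, E) = E*u + 0 = E*u)
o - P(C(5, -4), S) = 1/2 - (-23)*5 = 1/2 - 1*(-115) = 1/2 + 115 = 231/2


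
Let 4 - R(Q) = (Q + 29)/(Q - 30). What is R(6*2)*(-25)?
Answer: -2825/18 ≈ -156.94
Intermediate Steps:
R(Q) = 4 - (29 + Q)/(-30 + Q) (R(Q) = 4 - (Q + 29)/(Q - 30) = 4 - (29 + Q)/(-30 + Q))
R(6*2)*(-25) = ((-149 + 3*(6*2))/(-30 + 6*2))*(-25) = ((-149 + 3*12)/(-30 + 12))*(-25) = ((-149 + 36)/(-18))*(-25) = -1/18*(-113)*(-25) = (113/18)*(-25) = -2825/18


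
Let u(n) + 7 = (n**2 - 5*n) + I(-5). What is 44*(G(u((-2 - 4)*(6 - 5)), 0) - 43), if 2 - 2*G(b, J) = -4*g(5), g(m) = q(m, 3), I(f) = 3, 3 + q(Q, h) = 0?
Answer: -2112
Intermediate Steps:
q(Q, h) = -3 (q(Q, h) = -3 + 0 = -3)
g(m) = -3
u(n) = -4 + n**2 - 5*n (u(n) = -7 + ((n**2 - 5*n) + 3) = -7 + (3 + n**2 - 5*n) = -4 + n**2 - 5*n)
G(b, J) = -5 (G(b, J) = 1 - (-2)*(-3) = 1 - 1/2*12 = 1 - 6 = -5)
44*(G(u((-2 - 4)*(6 - 5)), 0) - 43) = 44*(-5 - 43) = 44*(-48) = -2112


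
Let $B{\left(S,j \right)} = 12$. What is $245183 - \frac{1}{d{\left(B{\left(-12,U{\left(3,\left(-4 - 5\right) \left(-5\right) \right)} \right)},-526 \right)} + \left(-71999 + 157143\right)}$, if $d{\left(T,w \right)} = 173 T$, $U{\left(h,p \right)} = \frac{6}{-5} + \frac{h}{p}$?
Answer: $\frac{21384861259}{87220} \approx 2.4518 \cdot 10^{5}$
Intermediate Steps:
$U{\left(h,p \right)} = - \frac{6}{5} + \frac{h}{p}$ ($U{\left(h,p \right)} = 6 \left(- \frac{1}{5}\right) + \frac{h}{p} = - \frac{6}{5} + \frac{h}{p}$)
$245183 - \frac{1}{d{\left(B{\left(-12,U{\left(3,\left(-4 - 5\right) \left(-5\right) \right)} \right)},-526 \right)} + \left(-71999 + 157143\right)} = 245183 - \frac{1}{173 \cdot 12 + \left(-71999 + 157143\right)} = 245183 - \frac{1}{2076 + 85144} = 245183 - \frac{1}{87220} = \frac{21384861259}{87220}$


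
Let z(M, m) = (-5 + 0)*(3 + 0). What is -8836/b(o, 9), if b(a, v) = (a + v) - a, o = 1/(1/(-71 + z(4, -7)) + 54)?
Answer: -8836/9 ≈ -981.78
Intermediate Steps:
z(M, m) = -15 (z(M, m) = -5*3 = -15)
o = 86/4643 (o = 1/(1/(-71 - 15) + 54) = 1/(1/(-86) + 54) = 1/(-1/86 + 54) = 1/(4643/86) = 86/4643 ≈ 0.018523)
b(a, v) = v
-8836/b(o, 9) = -8836/9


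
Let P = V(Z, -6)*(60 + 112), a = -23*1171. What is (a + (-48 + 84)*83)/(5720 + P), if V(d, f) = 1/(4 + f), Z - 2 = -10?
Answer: -23945/5634 ≈ -4.2501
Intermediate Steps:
a = -26933
Z = -8 (Z = 2 - 10 = -8)
P = -86 (P = (60 + 112)/(4 - 6) = 172/(-2) = -½*172 = -86)
(a + (-48 + 84)*83)/(5720 + P) = (-26933 + (-48 + 84)*83)/(5720 - 86) = (-26933 + 36*83)/5634 = (-26933 + 2988)*(1/5634) = -23945*1/5634 = -23945/5634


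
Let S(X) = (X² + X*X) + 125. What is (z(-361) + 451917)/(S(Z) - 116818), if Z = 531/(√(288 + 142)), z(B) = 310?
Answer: -97228805/24807034 ≈ -3.9194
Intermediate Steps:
Z = 531*√430/430 (Z = 531/(√430) = 531*(√430/430) = 531*√430/430 ≈ 25.607)
S(X) = 125 + 2*X² (S(X) = (X² + X²) + 125 = 2*X² + 125 = 125 + 2*X²)
(z(-361) + 451917)/(S(Z) - 116818) = (310 + 451917)/((125 + 2*(531*√430/430)²) - 116818) = 452227/((125 + 2*(281961/430)) - 116818) = 452227/((125 + 281961/215) - 116818) = 452227/(308836/215 - 116818) = 452227/(-24807034/215) = 452227*(-215/24807034) = -97228805/24807034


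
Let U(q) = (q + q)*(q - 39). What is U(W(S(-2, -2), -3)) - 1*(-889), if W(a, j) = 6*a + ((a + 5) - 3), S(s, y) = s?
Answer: 2113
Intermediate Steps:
W(a, j) = 2 + 7*a (W(a, j) = 6*a + ((5 + a) - 3) = 6*a + (2 + a) = 2 + 7*a)
U(q) = 2*q*(-39 + q) (U(q) = (2*q)*(-39 + q) = 2*q*(-39 + q))
U(W(S(-2, -2), -3)) - 1*(-889) = 2*(2 + 7*(-2))*(-39 + (2 + 7*(-2))) - 1*(-889) = 2*(2 - 14)*(-39 + (2 - 14)) + 889 = 2*(-12)*(-39 - 12) + 889 = 2*(-12)*(-51) + 889 = 1224 + 889 = 2113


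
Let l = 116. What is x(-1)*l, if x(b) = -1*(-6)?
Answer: 696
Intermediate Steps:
x(b) = 6
x(-1)*l = 6*116 = 696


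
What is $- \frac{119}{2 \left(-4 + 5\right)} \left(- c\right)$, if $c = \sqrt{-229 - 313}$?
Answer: $\frac{119 i \sqrt{542}}{2} \approx 1385.2 i$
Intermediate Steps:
$c = i \sqrt{542}$ ($c = \sqrt{-542} = i \sqrt{542} \approx 23.281 i$)
$- \frac{119}{2 \left(-4 + 5\right)} \left(- c\right) = - \frac{119}{2 \left(-4 + 5\right)} \left(- i \sqrt{542}\right) = - \frac{119}{2 \cdot 1} \left(- i \sqrt{542}\right) = - \frac{119}{2} \left(- i \sqrt{542}\right) = \left(-119\right) \frac{1}{2} \left(- i \sqrt{542}\right) = - \frac{119 \left(- i \sqrt{542}\right)}{2} = \frac{119 i \sqrt{542}}{2}$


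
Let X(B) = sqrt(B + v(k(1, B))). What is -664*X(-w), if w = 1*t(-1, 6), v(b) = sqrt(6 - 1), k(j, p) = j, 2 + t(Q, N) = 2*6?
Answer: -664*I*sqrt(10 - sqrt(5)) ≈ -1850.2*I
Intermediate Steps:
t(Q, N) = 10 (t(Q, N) = -2 + 2*6 = -2 + 12 = 10)
v(b) = sqrt(5)
w = 10 (w = 1*10 = 10)
X(B) = sqrt(B + sqrt(5))
-664*X(-w) = -664*sqrt(-1*10 + sqrt(5)) = -664*sqrt(-10 + sqrt(5))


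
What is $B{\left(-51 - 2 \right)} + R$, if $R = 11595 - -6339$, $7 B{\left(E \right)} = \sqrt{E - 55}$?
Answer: $17934 + \frac{6 i \sqrt{3}}{7} \approx 17934.0 + 1.4846 i$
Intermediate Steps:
$B{\left(E \right)} = \frac{\sqrt{-55 + E}}{7}$ ($B{\left(E \right)} = \frac{\sqrt{E - 55}}{7} = \frac{\sqrt{-55 + E}}{7}$)
$R = 17934$ ($R = 11595 + 6339 = 17934$)
$B{\left(-51 - 2 \right)} + R = \frac{\sqrt{-55 - 53}}{7} + 17934 = \frac{\sqrt{-108}}{7} + 17934 = \frac{6 i \sqrt{3}}{7} + 17934 = 17934 + \frac{6 i \sqrt{3}}{7}$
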